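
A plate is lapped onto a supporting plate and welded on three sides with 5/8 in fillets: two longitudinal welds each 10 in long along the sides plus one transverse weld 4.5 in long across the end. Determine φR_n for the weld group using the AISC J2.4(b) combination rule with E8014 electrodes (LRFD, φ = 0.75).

E80XX → F_EXX = 80 ksi.
t_e = 0.707 × 0.625 = 0.4419 in.
R_nwl = 0.6 × 80 × 0.4419 × 20 = 424.2 kips (longitudinal, 2 welds).
R_nwt = 0.6 × 80 × 0.4419 × 4.5 = 95.44 kips (transverse, base value).
(i) R_nwl + R_nwt = 519.6 kips; (ii) 0.85 R_nwl + 1.5 R_nwt = 503.7 kips.
R_n = max = 519.6 kips [governs: (i)]; φR_n = 389.7 kips.

φR_n ≈ 390 kips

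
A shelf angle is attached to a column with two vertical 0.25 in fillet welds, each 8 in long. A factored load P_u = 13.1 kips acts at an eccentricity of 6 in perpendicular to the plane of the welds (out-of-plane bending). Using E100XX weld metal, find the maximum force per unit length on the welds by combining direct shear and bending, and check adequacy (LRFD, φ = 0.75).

f_max ≈ 3.77 kip/in; adequate

E100XX → F_EXX = 100 ksi.
L_w = 2 × 8 = 16 in; section modulus (unit throat) S = 2 × L²/6 = 21.33 in².
Direct shear f_v = P/L_w = 13.1/16 = 0.8187 kip/in.
Moment M = P × e = 13.1 × 6 = 78.6 kip·in; bending f_b = M/S = 3.684 kip/in.
f_max = √(f_v² + f_b²) = √(0.8187² + 3.684²) = 3.774 kip/in.
φr_n = 0.75 × 0.6 × 100 × (0.707 × 0.25) = 7.954 kip/in → adequate.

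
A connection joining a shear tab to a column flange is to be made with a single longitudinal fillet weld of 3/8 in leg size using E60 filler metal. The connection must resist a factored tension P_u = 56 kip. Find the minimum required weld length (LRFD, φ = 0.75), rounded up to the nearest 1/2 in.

E60XX → F_EXX = 60 ksi.
Throat t_e = 0.707 × 0.375 = 0.2651 in.
φr_n = 0.75 × 0.6 × 60 × 0.2651 = 7.158 kip/in.
L_req = P_u / φr_n = 56 / 7.158 = 7.823 in total.
Round up → use L = 8 in.

L = 8 in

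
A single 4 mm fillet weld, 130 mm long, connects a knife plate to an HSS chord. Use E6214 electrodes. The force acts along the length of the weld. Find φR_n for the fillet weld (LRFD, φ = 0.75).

E62XX → F_EXX = 620 MPa.
Effective throat t_e = 0.707 × 4 = 2.828 mm.
Total length L = 130 mm; A_we = 2.828 × 130 = 367.6 mm².
F_nw = 0.6 F_EXX = 0.6 × 620 = 372 MPa.
φR_n = 0.75 × 372 × 367.6 × 10⁻³ = 102.6 kN.

φR_n ≈ 103 kN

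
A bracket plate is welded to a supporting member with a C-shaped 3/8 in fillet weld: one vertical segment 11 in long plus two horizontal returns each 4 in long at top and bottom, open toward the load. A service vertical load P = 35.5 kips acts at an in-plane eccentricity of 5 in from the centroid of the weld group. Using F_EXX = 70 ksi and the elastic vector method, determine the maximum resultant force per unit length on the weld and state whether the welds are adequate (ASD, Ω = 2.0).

Total weld length L_w = 19 in. Treat welds as unit-width lines.
Centroid: x̄ = 2×4×2 / 19 = 0.8421 in from the vertical weld.
Polar moment about centroid: J = I_x + I_y = [11³/12 + 2×4×5.5²] + [11×0.8421² + 2(4³/12 + 4×1.158²)] = 382.1 in³.
Direct shear f_v = P/L_w = 35.5 / 19 = 1.868 kip/in (vertical).
Torsion M = P·e = 35.5 × 5 = 177.5 kip·in.
Critical point at (x, y) = (3.158, 5.5) from centroid. f_tx = M·y/J = 2.555 kip/in; f_ty = M·x/J = 1.467 kip/in.
Resultant f_max = √[f_tx² + (f_v + f_ty)²] = √[2.555² + (1.868 + 1.467)²] = 4.201 kip/in.
Capacity per unit length: r_n/Ω = (1/2.0) × 0.6 × 70 × (0.707 × 0.375) = 5.568 kip/in.
4.201 ≤ 5.568 → adequate.

f_max ≈ 4.2 kip/in; adequate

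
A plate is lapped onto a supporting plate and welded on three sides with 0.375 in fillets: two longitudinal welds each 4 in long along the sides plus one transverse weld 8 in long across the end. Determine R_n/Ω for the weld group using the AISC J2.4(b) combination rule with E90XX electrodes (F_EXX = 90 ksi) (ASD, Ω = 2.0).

t_e = 0.707 × 0.375 = 0.2651 in.
R_nwl = 0.6 × 90 × 0.2651 × 8 = 114.5 kip (longitudinal, 2 welds).
R_nwt = 0.6 × 90 × 0.2651 × 8 = 114.5 kip (transverse, base value).
(i) R_nwl + R_nwt = 229.1 kip; (ii) 0.85 R_nwl + 1.5 R_nwt = 269.2 kip.
R_n = max = 269.2 kip [governs: (ii)]; R_n/Ω = 134.6 kip.

R_n/Ω ≈ 135 kip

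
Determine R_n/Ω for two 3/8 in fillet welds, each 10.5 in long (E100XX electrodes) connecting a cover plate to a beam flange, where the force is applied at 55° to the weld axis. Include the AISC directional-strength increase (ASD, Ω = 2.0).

E100XX → F_EXX = 100 ksi.
t_e = 0.707 × 0.375 = 0.2651 in; A_we = 0.2651 × 21 = 5.568 in².
Directional factor: 1.0 + 0.5 sin^1.5(55°) = 1.371.
F_nw = 0.6 × 100 × 1.371 = 82.24 ksi.
R_n/Ω = (82.24 × 5.568) / 2.0 = 228.9 kips.

R_n/Ω ≈ 229 kips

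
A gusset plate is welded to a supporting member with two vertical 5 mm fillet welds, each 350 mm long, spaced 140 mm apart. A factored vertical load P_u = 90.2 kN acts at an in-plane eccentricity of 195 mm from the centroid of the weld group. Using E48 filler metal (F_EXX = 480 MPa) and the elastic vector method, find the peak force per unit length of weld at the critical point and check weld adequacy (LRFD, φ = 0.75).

f_max ≈ 381 N/mm; adequate

Total weld length L_w = 700 mm. Treat welds as unit-width lines.
Polar moment about centroid: J = 2[d³/12 + d(b/2)²] = 2[350³/12 + 350×70²] = 10580000 mm³.
Direct shear f_v = P/L_w = 90.2×10³ / 700 = 128.9 N/mm (vertical).
Torsion M = P·e = 90.2×10³ × 195 = 17589000 N·mm.
Critical point at (x, y) = (70, 175) from centroid. f_tx = M·y/J = 291 N/mm; f_ty = M·x/J = 116.4 N/mm.
Resultant f_max = √[f_tx² + (f_v + f_ty)²] = √[291² + (128.9 + 116.4)²] = 380.6 N/mm.
Capacity per unit length: φr_n = 0.75 × 0.6 × 480 × (0.707 × 5) = 763.6 N/mm.
380.6 ≤ 763.6 → adequate.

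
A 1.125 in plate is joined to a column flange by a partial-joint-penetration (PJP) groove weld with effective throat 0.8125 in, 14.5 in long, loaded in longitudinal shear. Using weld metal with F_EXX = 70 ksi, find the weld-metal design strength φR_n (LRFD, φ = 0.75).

φR_n ≈ 371 kip

Effective throat (given) t_e = 0.8125 in.
A_we = 0.8125 × 14.5 = 11.78 in².
F_nw = 0.6 F_EXX = 42 ksi.
φR_n = 0.75 × 42 × 11.78 = 371.1 kip.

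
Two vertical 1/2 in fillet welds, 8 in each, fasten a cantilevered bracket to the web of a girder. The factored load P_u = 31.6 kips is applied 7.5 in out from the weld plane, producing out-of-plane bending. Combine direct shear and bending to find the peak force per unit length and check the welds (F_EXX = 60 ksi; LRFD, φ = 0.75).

L_w = 2 × 8 = 16 in; section modulus (unit throat) S = 2 × L²/6 = 21.33 in².
Direct shear f_v = P/L_w = 31.6/16 = 1.975 kip/in.
Moment M = P × e = 31.6 × 7.5 = 237 kip·in; bending f_b = M/S = 11.11 kip/in.
f_max = √(f_v² + f_b²) = √(1.975² + 11.11²) = 11.28 kip/in.
φr_n = 0.75 × 0.6 × 60 × (0.707 × 0.5) = 9.544 kip/in → NOT adequate.

f_max ≈ 11.3 kip/in; NOT adequate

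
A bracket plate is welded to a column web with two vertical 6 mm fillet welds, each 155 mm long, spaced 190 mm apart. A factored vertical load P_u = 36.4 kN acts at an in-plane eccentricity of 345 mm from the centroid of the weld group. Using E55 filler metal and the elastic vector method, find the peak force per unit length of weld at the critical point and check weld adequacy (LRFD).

E55XX → F_EXX = 550 MPa.
Total weld length L_w = 310 mm. Treat welds as unit-width lines.
Polar moment about centroid: J = 2[d³/12 + d(b/2)²] = 2[155³/12 + 155×95²] = 3418000 mm³.
Direct shear f_v = P/L_w = 36.4×10³ / 310 = 117.4 N/mm (vertical).
Torsion M = P·e = 36.4×10³ × 345 = 12558000 N·mm.
Critical point at (x, y) = (95, 77.5) from centroid. f_tx = M·y/J = 284.7 N/mm; f_ty = M·x/J = 349 N/mm.
Resultant f_max = √[f_tx² + (f_v + f_ty)²] = √[284.7² + (117.4 + 349)²] = 546.4 N/mm.
Capacity per unit length: φr_n = 0.75 × 0.6 × 550 × (0.707 × 6) = 1050 N/mm.
546.4 ≤ 1050 → adequate.

f_max ≈ 546 N/mm; adequate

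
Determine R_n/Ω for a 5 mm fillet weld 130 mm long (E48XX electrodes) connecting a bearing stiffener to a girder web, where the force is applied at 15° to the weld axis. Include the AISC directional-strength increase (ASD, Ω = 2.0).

R_n/Ω ≈ 70.5 kN

E48XX → F_EXX = 480 MPa.
t_e = 0.707 × 5 = 3.535 mm; A_we = 3.535 × 130 = 459.5 mm².
Directional factor: 1.0 + 0.5 sin^1.5(15°) = 1.066.
F_nw = 0.6 × 480 × 1.066 = 307 MPa.
R_n/Ω = (307 × 459.5) / 2.0 × 10⁻³ = 70.53 kN.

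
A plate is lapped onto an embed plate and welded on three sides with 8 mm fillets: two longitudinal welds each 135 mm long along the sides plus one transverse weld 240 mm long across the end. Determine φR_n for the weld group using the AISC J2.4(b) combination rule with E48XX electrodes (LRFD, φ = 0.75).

E48XX → F_EXX = 480 MPa.
t_e = 0.707 × 8 = 5.656 mm.
R_nwl = 0.6 × 480 × 5.656 × 270 × 10⁻³ = 439.8 kN (longitudinal, 2 welds).
R_nwt = 0.6 × 480 × 5.656 × 240 × 10⁻³ = 390.9 kN (transverse, base value).
(i) R_nwl + R_nwt = 830.8 kN; (ii) 0.85 R_nwl + 1.5 R_nwt = 960.3 kN.
R_n = max = 960.3 kN [governs: (ii)]; φR_n = 720.2 kN.

φR_n ≈ 720 kN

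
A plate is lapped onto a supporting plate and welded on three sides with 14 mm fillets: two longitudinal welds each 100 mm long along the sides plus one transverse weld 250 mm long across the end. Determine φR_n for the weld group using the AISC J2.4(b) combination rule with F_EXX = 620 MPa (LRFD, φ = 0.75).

φR_n ≈ 1510 kN

t_e = 0.707 × 14 = 9.898 mm.
R_nwl = 0.6 × 620 × 9.898 × 200 × 10⁻³ = 736.4 kN (longitudinal, 2 welds).
R_nwt = 0.6 × 620 × 9.898 × 250 × 10⁻³ = 920.5 kN (transverse, base value).
(i) R_nwl + R_nwt = 1657 kN; (ii) 0.85 R_nwl + 1.5 R_nwt = 2007 kN.
R_n = max = 2007 kN [governs: (ii)]; φR_n = 1505 kN.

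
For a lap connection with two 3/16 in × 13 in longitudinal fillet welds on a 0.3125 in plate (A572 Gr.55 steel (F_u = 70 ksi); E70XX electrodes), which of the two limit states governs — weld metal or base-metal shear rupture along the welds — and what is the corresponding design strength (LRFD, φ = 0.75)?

φR_n ≈ 109 kip (weld metal governs)

E70XX → F_EXX = 70 ksi.
t_e = 0.707 × 0.1875 = 0.1326 in; L = 26 in.
Weld metal: φR_n = 0.75 × 0.6 × 70 × 0.1326 × 26 = 108.6 kip.
Base metal (shear rupture): φR_n = 0.75 × 0.6 × 70 × 0.3125 × 26 = 255.9 kip.
Governing: weld metal.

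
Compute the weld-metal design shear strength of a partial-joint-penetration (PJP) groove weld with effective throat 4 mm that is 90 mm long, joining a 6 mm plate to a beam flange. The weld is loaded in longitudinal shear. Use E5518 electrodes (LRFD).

E55XX → F_EXX = 550 MPa.
Effective throat (given) t_e = 4 mm.
A_we = 4 × 90 = 360 mm².
F_nw = 0.6 F_EXX = 330 MPa.
φR_n = 0.75 × 330 × 360 × 10⁻³ = 89.1 kN.

φR_n ≈ 89.1 kN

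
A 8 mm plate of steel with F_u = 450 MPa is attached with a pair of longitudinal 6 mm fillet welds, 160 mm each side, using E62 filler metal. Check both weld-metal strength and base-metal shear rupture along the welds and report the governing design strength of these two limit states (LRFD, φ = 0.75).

E62XX → F_EXX = 620 MPa.
t_e = 0.707 × 6 = 4.242 mm; L = 320 mm.
Weld metal: φR_n = 0.75 × 0.6 × 620 × 4.242 × 320 × 10⁻³ = 378.7 kN.
Base metal (shear rupture): φR_n = 0.75 × 0.6 × 450 × 8 × 320 × 10⁻³ = 518.4 kN.
Governing: weld metal.

φR_n ≈ 379 kN (weld metal governs)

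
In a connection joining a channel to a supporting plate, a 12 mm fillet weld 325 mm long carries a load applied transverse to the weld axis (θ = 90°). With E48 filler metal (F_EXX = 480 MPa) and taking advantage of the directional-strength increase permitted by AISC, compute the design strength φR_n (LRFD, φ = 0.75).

φR_n ≈ 893 kN

t_e = 0.707 × 12 = 8.484 mm; A_we = 8.484 × 325 = 2757 mm².
Directional factor: 1.0 + 0.5 sin^1.5(90°) = 1.5.
F_nw = 0.6 × 480 × 1.5 = 432 MPa.
φR_n = 0.75 × 432 × 2757 × 10⁻³ = 893.4 kN.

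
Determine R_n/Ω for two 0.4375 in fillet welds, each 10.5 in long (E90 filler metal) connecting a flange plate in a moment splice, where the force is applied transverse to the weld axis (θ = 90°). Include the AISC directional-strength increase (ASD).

R_n/Ω ≈ 263 kip

E90XX → F_EXX = 90 ksi.
t_e = 0.707 × 0.4375 = 0.3093 in; A_we = 0.3093 × 21 = 6.496 in².
Directional factor: 1.0 + 0.5 sin^1.5(90°) = 1.5.
F_nw = 0.6 × 90 × 1.5 = 81 ksi.
R_n/Ω = (81 × 6.496) / 2.0 = 263.1 kip.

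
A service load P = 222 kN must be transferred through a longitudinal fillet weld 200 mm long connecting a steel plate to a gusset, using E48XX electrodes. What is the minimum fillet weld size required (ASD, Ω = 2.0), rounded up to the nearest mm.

w = 11 mm

E48XX → F_EXX = 480 MPa.
Total weld length L = 200 mm.
Required throat t_e = P × Ω / (0.6 F_EXX × L) = 222 × 2.0 / (0.6 × 480 × 200 × 10⁻³) = 7.708 mm.
Required leg w = t_e / 0.707 = 10.9 mm → use 11 mm.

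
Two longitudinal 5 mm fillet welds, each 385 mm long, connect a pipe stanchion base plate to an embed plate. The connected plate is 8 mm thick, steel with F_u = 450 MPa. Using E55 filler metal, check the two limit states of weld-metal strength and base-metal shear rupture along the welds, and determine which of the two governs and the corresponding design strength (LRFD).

φR_n ≈ 674 kN (weld metal governs)

E55XX → F_EXX = 550 MPa.
t_e = 0.707 × 5 = 3.535 mm; L = 770 mm.
Weld metal: φR_n = 0.75 × 0.6 × 550 × 3.535 × 770 × 10⁻³ = 673.7 kN.
Base metal (shear rupture): φR_n = 0.75 × 0.6 × 450 × 8 × 770 × 10⁻³ = 1247 kN.
Governing: weld metal.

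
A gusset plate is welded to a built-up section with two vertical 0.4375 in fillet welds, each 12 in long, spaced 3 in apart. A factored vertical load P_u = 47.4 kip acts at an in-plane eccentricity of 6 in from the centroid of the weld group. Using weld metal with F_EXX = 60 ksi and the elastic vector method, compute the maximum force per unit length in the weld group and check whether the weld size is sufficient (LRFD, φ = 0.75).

Total weld length L_w = 24 in. Treat welds as unit-width lines.
Polar moment about centroid: J = 2[d³/12 + d(b/2)²] = 2[12³/12 + 12×1.5²] = 342 in³.
Direct shear f_v = P/L_w = 47.4 / 24 = 1.975 kip/in (vertical).
Torsion M = P·e = 47.4 × 6 = 284.4 kip·in.
Critical point at (x, y) = (1.5, 6) from centroid. f_tx = M·y/J = 4.989 kip/in; f_ty = M·x/J = 1.247 kip/in.
Resultant f_max = √[f_tx² + (f_v + f_ty)²] = √[4.989² + (1.975 + 1.247)²] = 5.94 kip/in.
Capacity per unit length: φr_n = 0.75 × 0.6 × 60 × (0.707 × 0.4375) = 8.351 kip/in.
5.94 ≤ 8.351 → adequate.

f_max ≈ 5.94 kip/in; adequate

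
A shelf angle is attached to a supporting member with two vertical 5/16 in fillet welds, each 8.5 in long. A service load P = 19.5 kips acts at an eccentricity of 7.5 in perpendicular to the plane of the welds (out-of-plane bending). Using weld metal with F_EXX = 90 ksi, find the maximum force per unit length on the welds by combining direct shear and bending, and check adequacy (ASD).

f_max ≈ 6.18 kip/in; NOT adequate

L_w = 2 × 8.5 = 17 in; section modulus (unit throat) S = 2 × L²/6 = 24.08 in².
Direct shear f_v = P/L_w = 19.5/17 = 1.147 kip/in.
Moment M = P × e = 19.5 × 7.5 = 146.25 kip·in; bending f_b = M/S = 6.073 kip/in.
f_max = √(f_v² + f_b²) = √(1.147² + 6.073²) = 6.18 kip/in.
r_n/Ω = (1/2.0) × 0.6 × 90 × (0.707 × 0.3125) = 5.965 kip/in → NOT adequate.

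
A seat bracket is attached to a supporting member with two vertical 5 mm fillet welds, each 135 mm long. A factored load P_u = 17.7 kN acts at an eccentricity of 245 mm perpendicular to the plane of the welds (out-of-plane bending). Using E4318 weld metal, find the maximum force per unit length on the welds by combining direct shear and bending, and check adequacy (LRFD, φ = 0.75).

E43XX → F_EXX = 430 MPa.
L_w = 2 × 135 = 270 mm; section modulus (unit throat) S = 2 × L²/6 = 6075 mm².
Direct shear f_v = P/L_w = 17.7×10³/270 = 65.56 N/mm.
Moment M = P × e = 17.7×10³ × 245 = 4336500 N·mm; bending f_b = M/S = 713.8 N/mm.
f_max = √(f_v² + f_b²) = √(65.56² + 713.8²) = 716.8 N/mm.
φr_n = 0.75 × 0.6 × 430 × (0.707 × 5) = 684 N/mm → NOT adequate.

f_max ≈ 717 N/mm; NOT adequate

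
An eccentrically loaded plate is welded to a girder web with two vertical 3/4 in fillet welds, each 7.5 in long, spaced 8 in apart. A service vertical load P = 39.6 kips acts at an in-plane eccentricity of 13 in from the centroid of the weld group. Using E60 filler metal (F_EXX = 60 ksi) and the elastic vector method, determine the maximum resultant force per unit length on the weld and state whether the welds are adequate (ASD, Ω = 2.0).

f_max ≈ 11.2 kip/in; NOT adequate

Total weld length L_w = 15 in. Treat welds as unit-width lines.
Polar moment about centroid: J = 2[d³/12 + d(b/2)²] = 2[7.5³/12 + 7.5×4²] = 310.3 in³.
Direct shear f_v = P/L_w = 39.6 / 15 = 2.64 kip/in (vertical).
Torsion M = P·e = 39.6 × 13 = 514.8 kip·in.
Critical point at (x, y) = (4, 3.75) from centroid. f_tx = M·y/J = 6.221 kip/in; f_ty = M·x/J = 6.636 kip/in.
Resultant f_max = √[f_tx² + (f_v + f_ty)²] = √[6.221² + (2.64 + 6.636)²] = 11.17 kip/in.
Capacity per unit length: r_n/Ω = (1/2.0) × 0.6 × 60 × (0.707 × 0.75) = 9.544 kip/in.
11.17 > 9.544 → NOT adequate.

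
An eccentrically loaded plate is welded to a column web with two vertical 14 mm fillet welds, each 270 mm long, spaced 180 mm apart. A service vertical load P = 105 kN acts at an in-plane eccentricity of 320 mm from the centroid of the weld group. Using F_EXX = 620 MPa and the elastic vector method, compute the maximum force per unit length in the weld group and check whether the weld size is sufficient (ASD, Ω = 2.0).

Total weld length L_w = 540 mm. Treat welds as unit-width lines.
Polar moment about centroid: J = 2[d³/12 + d(b/2)²] = 2[270³/12 + 270×90²] = 7654000 mm³.
Direct shear f_v = P/L_w = 105×10³ / 540 = 194.4 N/mm (vertical).
Torsion M = P·e = 105×10³ × 320 = 33600000 N·mm.
Critical point at (x, y) = (90, 135) from centroid. f_tx = M·y/J = 592.6 N/mm; f_ty = M·x/J = 395.1 N/mm.
Resultant f_max = √[f_tx² + (f_v + f_ty)²] = √[592.6² + (194.4 + 395.1)²] = 835.9 N/mm.
Capacity per unit length: r_n/Ω = (1/2.0) × 0.6 × 620 × (0.707 × 14) = 1841 N/mm.
835.9 ≤ 1841 → adequate.

f_max ≈ 836 N/mm; adequate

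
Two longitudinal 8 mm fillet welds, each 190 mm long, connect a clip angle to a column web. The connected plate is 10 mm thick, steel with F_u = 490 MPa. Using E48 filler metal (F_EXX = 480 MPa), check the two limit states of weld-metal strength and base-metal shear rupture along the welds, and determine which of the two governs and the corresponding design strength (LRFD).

t_e = 0.707 × 8 = 5.656 mm; L = 380 mm.
Weld metal: φR_n = 0.75 × 0.6 × 480 × 5.656 × 380 × 10⁻³ = 464.2 kN.
Base metal (shear rupture): φR_n = 0.75 × 0.6 × 490 × 10 × 380 × 10⁻³ = 837.9 kN.
Governing: weld metal.

φR_n ≈ 464 kN (weld metal governs)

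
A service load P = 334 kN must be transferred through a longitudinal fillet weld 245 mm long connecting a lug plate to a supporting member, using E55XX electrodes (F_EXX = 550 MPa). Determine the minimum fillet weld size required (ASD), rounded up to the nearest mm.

Total weld length L = 245 mm.
Required throat t_e = P × Ω / (0.6 F_EXX × L) = 334 × 2.0 / (0.6 × 550 × 245 × 10⁻³) = 8.262 mm.
Required leg w = t_e / 0.707 = 11.69 mm → use 12 mm.

w = 12 mm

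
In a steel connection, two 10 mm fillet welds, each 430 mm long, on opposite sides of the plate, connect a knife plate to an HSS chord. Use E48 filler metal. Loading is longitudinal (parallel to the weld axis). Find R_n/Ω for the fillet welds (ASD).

R_n/Ω ≈ 876 kN

E48XX → F_EXX = 480 MPa.
Effective throat t_e = 0.707 × 10 = 7.07 mm.
Total length L = 860 mm; A_we = 7.07 × 860 = 6080 mm².
F_nw = 0.6 F_EXX = 0.6 × 480 = 288 MPa.
R_n = 288 × 6080 × 10⁻³ = 1751 kN; R_n/Ω = 1751/2.0 = 875.5 kN.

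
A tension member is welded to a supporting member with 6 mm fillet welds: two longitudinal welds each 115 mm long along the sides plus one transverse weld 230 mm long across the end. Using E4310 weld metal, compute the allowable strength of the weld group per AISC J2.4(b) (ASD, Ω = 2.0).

E43XX → F_EXX = 430 MPa.
t_e = 0.707 × 6 = 4.242 mm.
R_nwl = 0.6 × 430 × 4.242 × 230 × 10⁻³ = 251.7 kN (longitudinal, 2 welds).
R_nwt = 0.6 × 430 × 4.242 × 230 × 10⁻³ = 251.7 kN (transverse, base value).
(i) R_nwl + R_nwt = 503.4 kN; (ii) 0.85 R_nwl + 1.5 R_nwt = 591.5 kN.
R_n = max = 591.5 kN [governs: (ii)]; R_n/Ω = 295.8 kN.

R_n/Ω ≈ 296 kN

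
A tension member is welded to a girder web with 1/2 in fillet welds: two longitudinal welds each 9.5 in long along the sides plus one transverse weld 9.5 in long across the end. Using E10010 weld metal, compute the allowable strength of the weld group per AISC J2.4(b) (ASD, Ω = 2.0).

R_n/Ω ≈ 322 kips

E100XX → F_EXX = 100 ksi.
t_e = 0.707 × 0.5 = 0.3535 in.
R_nwl = 0.6 × 100 × 0.3535 × 19 = 403 kips (longitudinal, 2 welds).
R_nwt = 0.6 × 100 × 0.3535 × 9.5 = 201.5 kips (transverse, base value).
(i) R_nwl + R_nwt = 604.5 kips; (ii) 0.85 R_nwl + 1.5 R_nwt = 644.8 kips.
R_n = max = 644.8 kips [governs: (ii)]; R_n/Ω = 322.4 kips.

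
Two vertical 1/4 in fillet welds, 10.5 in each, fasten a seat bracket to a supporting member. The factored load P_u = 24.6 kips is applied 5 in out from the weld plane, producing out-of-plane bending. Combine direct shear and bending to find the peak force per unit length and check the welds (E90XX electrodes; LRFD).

E90XX → F_EXX = 90 ksi.
L_w = 2 × 10.5 = 21 in; section modulus (unit throat) S = 2 × L²/6 = 36.75 in².
Direct shear f_v = P/L_w = 24.6/21 = 1.171 kip/in.
Moment M = P × e = 24.6 × 5 = 123 kip·in; bending f_b = M/S = 3.347 kip/in.
f_max = √(f_v² + f_b²) = √(1.171² + 3.347²) = 3.546 kip/in.
φr_n = 0.75 × 0.6 × 90 × (0.707 × 0.25) = 7.158 kip/in → adequate.

f_max ≈ 3.55 kip/in; adequate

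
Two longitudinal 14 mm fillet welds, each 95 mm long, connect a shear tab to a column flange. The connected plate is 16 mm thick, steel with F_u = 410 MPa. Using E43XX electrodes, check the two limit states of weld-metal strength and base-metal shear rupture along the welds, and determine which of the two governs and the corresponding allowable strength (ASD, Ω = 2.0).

E43XX → F_EXX = 430 MPa.
t_e = 0.707 × 14 = 9.898 mm; L = 190 mm.
Weld metal: R_n/Ω = (1/2.0) × 0.6 × 430 × 9.898 × 190 × 10⁻³ = 242.6 kN.
Base metal (shear rupture): R_n/Ω = (1/2.0) × 0.6 × 410 × 16 × 190 × 10⁻³ = 373.9 kN.
Governing: weld metal.

R_n/Ω ≈ 243 kN (weld metal governs)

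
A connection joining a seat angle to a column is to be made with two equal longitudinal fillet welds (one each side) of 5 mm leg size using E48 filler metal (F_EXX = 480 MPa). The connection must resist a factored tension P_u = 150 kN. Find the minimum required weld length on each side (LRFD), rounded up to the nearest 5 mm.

L = 100 mm on each side

Throat t_e = 0.707 × 5 = 3.535 mm.
φr_n = 0.75 × 0.6 × 480 × 3.535 × 10⁻³ = 0.7636 kN/mm.
L_req = P_u / φr_n = 150 / 0.7636 = 196.4 mm total.
Per side: 196.4 / 2 = 98.22 mm.
Round up → use L = 100 mm on each side.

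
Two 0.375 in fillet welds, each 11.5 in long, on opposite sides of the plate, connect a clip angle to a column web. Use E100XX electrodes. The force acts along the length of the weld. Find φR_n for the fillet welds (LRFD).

E100XX → F_EXX = 100 ksi.
Effective throat t_e = 0.707 × 0.375 = 0.2651 in.
Total length L = 23 in; A_we = 0.2651 × 23 = 6.098 in².
F_nw = 0.6 F_EXX = 0.6 × 100 = 60 ksi.
φR_n = 0.75 × 60 × 6.098 = 274.4 kips.

φR_n ≈ 274 kips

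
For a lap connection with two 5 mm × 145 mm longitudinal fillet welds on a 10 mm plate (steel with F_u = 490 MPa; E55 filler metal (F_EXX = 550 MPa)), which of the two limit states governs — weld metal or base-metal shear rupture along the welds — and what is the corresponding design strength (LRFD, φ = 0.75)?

φR_n ≈ 254 kN (weld metal governs)

t_e = 0.707 × 5 = 3.535 mm; L = 290 mm.
Weld metal: φR_n = 0.75 × 0.6 × 550 × 3.535 × 290 × 10⁻³ = 253.7 kN.
Base metal (shear rupture): φR_n = 0.75 × 0.6 × 490 × 10 × 290 × 10⁻³ = 639.5 kN.
Governing: weld metal.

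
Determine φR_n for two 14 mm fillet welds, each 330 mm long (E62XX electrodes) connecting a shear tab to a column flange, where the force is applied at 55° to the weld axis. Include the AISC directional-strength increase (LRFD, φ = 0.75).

E62XX → F_EXX = 620 MPa.
t_e = 0.707 × 14 = 9.898 mm; A_we = 9.898 × 660 = 6533 mm².
Directional factor: 1.0 + 0.5 sin^1.5(55°) = 1.371.
F_nw = 0.6 × 620 × 1.371 = 509.9 MPa.
φR_n = 0.75 × 509.9 × 6533 × 10⁻³ = 2498 kN.

φR_n ≈ 2500 kN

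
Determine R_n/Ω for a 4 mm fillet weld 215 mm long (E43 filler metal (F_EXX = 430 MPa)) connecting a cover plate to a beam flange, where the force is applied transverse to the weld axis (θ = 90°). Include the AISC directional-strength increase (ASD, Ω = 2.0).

t_e = 0.707 × 4 = 2.828 mm; A_we = 2.828 × 215 = 608 mm².
Directional factor: 1.0 + 0.5 sin^1.5(90°) = 1.5.
F_nw = 0.6 × 430 × 1.5 = 387 MPa.
R_n/Ω = (387 × 608) / 2.0 × 10⁻³ = 117.7 kN.

R_n/Ω ≈ 118 kN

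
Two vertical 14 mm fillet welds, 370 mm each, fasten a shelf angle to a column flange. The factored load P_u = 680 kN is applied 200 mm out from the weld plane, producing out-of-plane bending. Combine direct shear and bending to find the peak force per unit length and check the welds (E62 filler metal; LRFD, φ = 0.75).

f_max ≈ 3120 N/mm; NOT adequate

E62XX → F_EXX = 620 MPa.
L_w = 2 × 370 = 740 mm; section modulus (unit throat) S = 2 × L²/6 = 45630 mm².
Direct shear f_v = P/L_w = 680×10³/740 = 918.9 N/mm.
Moment M = P × e = 680×10³ × 200 = 136000000 N·mm; bending f_b = M/S = 2980 N/mm.
f_max = √(f_v² + f_b²) = √(918.9² + 2980²) = 3119 N/mm.
φr_n = 0.75 × 0.6 × 620 × (0.707 × 14) = 2762 N/mm → NOT adequate.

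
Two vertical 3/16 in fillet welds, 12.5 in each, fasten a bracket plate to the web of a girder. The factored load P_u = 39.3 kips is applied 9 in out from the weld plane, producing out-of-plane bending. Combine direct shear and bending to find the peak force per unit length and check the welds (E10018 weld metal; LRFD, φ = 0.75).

E100XX → F_EXX = 100 ksi.
L_w = 2 × 12.5 = 25 in; section modulus (unit throat) S = 2 × L²/6 = 52.08 in².
Direct shear f_v = P/L_w = 39.3/25 = 1.572 kip/in.
Moment M = P × e = 39.3 × 9 = 353.7 kip·in; bending f_b = M/S = 6.791 kip/in.
f_max = √(f_v² + f_b²) = √(1.572² + 6.791²) = 6.971 kip/in.
φr_n = 0.75 × 0.6 × 100 × (0.707 × 0.1875) = 5.965 kip/in → NOT adequate.

f_max ≈ 6.97 kip/in; NOT adequate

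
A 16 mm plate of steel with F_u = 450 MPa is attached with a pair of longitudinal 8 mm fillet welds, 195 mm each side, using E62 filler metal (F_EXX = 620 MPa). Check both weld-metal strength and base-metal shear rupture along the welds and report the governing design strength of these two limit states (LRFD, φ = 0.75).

φR_n ≈ 615 kN (weld metal governs)

t_e = 0.707 × 8 = 5.656 mm; L = 390 mm.
Weld metal: φR_n = 0.75 × 0.6 × 620 × 5.656 × 390 × 10⁻³ = 615.4 kN.
Base metal (shear rupture): φR_n = 0.75 × 0.6 × 450 × 16 × 390 × 10⁻³ = 1264 kN.
Governing: weld metal.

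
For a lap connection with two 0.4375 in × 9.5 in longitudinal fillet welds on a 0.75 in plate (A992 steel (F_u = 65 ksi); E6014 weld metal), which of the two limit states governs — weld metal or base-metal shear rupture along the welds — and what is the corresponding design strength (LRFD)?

φR_n ≈ 159 kip (weld metal governs)

E60XX → F_EXX = 60 ksi.
t_e = 0.707 × 0.4375 = 0.3093 in; L = 19 in.
Weld metal: φR_n = 0.75 × 0.6 × 60 × 0.3093 × 19 = 158.7 kip.
Base metal (shear rupture): φR_n = 0.75 × 0.6 × 65 × 0.75 × 19 = 416.8 kip.
Governing: weld metal.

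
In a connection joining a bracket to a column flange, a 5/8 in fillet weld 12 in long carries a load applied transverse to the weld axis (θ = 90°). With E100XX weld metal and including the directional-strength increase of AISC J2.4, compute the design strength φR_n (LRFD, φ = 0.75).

E100XX → F_EXX = 100 ksi.
t_e = 0.707 × 0.625 = 0.4419 in; A_we = 0.4419 × 12 = 5.302 in².
Directional factor: 1.0 + 0.5 sin^1.5(90°) = 1.5.
F_nw = 0.6 × 100 × 1.5 = 90 ksi.
φR_n = 0.75 × 90 × 5.302 = 357.9 kip.

φR_n ≈ 358 kip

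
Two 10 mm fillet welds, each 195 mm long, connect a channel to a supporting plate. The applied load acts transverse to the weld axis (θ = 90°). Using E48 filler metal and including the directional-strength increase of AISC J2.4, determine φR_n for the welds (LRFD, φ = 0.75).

φR_n ≈ 893 kN

E48XX → F_EXX = 480 MPa.
t_e = 0.707 × 10 = 7.07 mm; A_we = 7.07 × 390 = 2757 mm².
Directional factor: 1.0 + 0.5 sin^1.5(90°) = 1.5.
F_nw = 0.6 × 480 × 1.5 = 432 MPa.
φR_n = 0.75 × 432 × 2757 × 10⁻³ = 893.4 kN.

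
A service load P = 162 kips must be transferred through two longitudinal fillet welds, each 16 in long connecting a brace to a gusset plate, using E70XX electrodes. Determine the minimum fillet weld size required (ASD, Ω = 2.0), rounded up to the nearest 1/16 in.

w = 3/8 in

E70XX → F_EXX = 70 ksi.
Total weld length L = 32 in.
Required throat t_e = P × Ω / (0.6 F_EXX × L) = 162 × 2.0 / (0.6 × 70 × 32) = 0.2411 in.
Required leg w = t_e / 0.707 = 0.341 in → use 3/8 in.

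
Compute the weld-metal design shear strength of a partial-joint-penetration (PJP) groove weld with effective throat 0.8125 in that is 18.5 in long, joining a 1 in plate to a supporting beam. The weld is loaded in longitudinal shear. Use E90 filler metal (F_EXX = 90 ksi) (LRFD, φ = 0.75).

Effective throat (given) t_e = 0.8125 in.
A_we = 0.8125 × 18.5 = 15.03 in².
F_nw = 0.6 F_EXX = 54 ksi.
φR_n = 0.75 × 54 × 15.03 = 608.8 kip.

φR_n ≈ 609 kip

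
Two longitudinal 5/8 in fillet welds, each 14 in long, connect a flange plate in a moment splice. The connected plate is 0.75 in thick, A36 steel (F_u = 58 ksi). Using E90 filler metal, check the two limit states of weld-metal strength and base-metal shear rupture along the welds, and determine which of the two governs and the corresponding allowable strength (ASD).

R_n/Ω ≈ 334 kip (weld metal governs)

E90XX → F_EXX = 90 ksi.
t_e = 0.707 × 0.625 = 0.4419 in; L = 28 in.
Weld metal: R_n/Ω = (1/2.0) × 0.6 × 90 × 0.4419 × 28 = 334.1 kip.
Base metal (shear rupture): R_n/Ω = (1/2.0) × 0.6 × 58 × 0.75 × 28 = 365.4 kip.
Governing: weld metal.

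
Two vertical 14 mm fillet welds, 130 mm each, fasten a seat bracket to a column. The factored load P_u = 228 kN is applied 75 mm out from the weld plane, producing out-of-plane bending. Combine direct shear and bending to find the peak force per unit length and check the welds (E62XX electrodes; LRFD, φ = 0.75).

E62XX → F_EXX = 620 MPa.
L_w = 2 × 130 = 260 mm; section modulus (unit throat) S = 2 × L²/6 = 5633 mm².
Direct shear f_v = P/L_w = 228×10³/260 = 876.9 N/mm.
Moment M = P × e = 228×10³ × 75 = 17100000 N·mm; bending f_b = M/S = 3036 N/mm.
f_max = √(f_v² + f_b²) = √(876.9² + 3036²) = 3160 N/mm.
φr_n = 0.75 × 0.6 × 620 × (0.707 × 14) = 2762 N/mm → NOT adequate.

f_max ≈ 3160 N/mm; NOT adequate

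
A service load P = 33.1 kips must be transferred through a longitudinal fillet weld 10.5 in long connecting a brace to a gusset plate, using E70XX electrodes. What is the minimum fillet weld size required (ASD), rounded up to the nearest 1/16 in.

E70XX → F_EXX = 70 ksi.
Total weld length L = 10.5 in.
Required throat t_e = P × Ω / (0.6 F_EXX × L) = 33.1 × 2.0 / (0.6 × 70 × 10.5) = 0.1501 in.
Required leg w = t_e / 0.707 = 0.2123 in → use 1/4 in.

w = 1/4 in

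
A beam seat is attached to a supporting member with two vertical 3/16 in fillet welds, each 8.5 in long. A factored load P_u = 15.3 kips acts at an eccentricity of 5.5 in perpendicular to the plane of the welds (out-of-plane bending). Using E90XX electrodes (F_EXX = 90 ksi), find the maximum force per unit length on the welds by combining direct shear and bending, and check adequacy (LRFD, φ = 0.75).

L_w = 2 × 8.5 = 17 in; section modulus (unit throat) S = 2 × L²/6 = 24.08 in².
Direct shear f_v = P/L_w = 15.3/17 = 0.9 kip/in.
Moment M = P × e = 15.3 × 5.5 = 84.15 kip·in; bending f_b = M/S = 3.494 kip/in.
f_max = √(f_v² + f_b²) = √(0.9² + 3.494²) = 3.608 kip/in.
φr_n = 0.75 × 0.6 × 90 × (0.707 × 0.1875) = 5.369 kip/in → adequate.

f_max ≈ 3.61 kip/in; adequate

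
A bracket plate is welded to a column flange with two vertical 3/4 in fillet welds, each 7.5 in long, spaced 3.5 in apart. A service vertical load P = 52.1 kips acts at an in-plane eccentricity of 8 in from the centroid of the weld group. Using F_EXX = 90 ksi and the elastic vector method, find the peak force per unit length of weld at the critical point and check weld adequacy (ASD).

Total weld length L_w = 15 in. Treat welds as unit-width lines.
Polar moment about centroid: J = 2[d³/12 + d(b/2)²] = 2[7.5³/12 + 7.5×1.75²] = 116.2 in³.
Direct shear f_v = P/L_w = 52.1 / 15 = 3.473 kip/in (vertical).
Torsion M = P·e = 52.1 × 8 = 416.8 kip·in.
Critical point at (x, y) = (1.75, 3.75) from centroid. f_tx = M·y/J = 13.45 kip/in; f_ty = M·x/J = 6.274 kip/in.
Resultant f_max = √[f_tx² + (f_v + f_ty)²] = √[13.45² + (3.473 + 6.274)²] = 16.61 kip/in.
Capacity per unit length: r_n/Ω = (1/2.0) × 0.6 × 90 × (0.707 × 0.75) = 14.32 kip/in.
16.61 > 14.32 → NOT adequate.

f_max ≈ 16.6 kip/in; NOT adequate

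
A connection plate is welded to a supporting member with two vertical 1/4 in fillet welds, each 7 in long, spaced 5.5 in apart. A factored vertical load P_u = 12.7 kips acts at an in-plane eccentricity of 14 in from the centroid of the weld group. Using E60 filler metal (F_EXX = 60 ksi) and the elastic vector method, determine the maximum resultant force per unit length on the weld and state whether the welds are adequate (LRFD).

Total weld length L_w = 14 in. Treat welds as unit-width lines.
Polar moment about centroid: J = 2[d³/12 + d(b/2)²] = 2[7³/12 + 7×2.75²] = 163 in³.
Direct shear f_v = P/L_w = 12.7 / 14 = 0.9071 kip/in (vertical).
Torsion M = P·e = 12.7 × 14 = 177.8 kip·in.
Critical point at (x, y) = (2.75, 3.5) from centroid. f_tx = M·y/J = 3.817 kip/in; f_ty = M·x/J = 2.999 kip/in.
Resultant f_max = √[f_tx² + (f_v + f_ty)²] = √[3.817² + (0.9071 + 2.999)²] = 5.461 kip/in.
Capacity per unit length: φr_n = 0.75 × 0.6 × 60 × (0.707 × 0.25) = 4.772 kip/in.
5.461 > 4.772 → NOT adequate.

f_max ≈ 5.46 kip/in; NOT adequate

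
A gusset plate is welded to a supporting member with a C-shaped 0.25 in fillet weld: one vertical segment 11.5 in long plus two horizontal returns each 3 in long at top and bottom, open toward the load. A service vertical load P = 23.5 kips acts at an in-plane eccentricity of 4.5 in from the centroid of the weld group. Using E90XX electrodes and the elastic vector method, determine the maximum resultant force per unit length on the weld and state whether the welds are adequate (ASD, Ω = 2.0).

f_max ≈ 2.78 kip/in; adequate

E90XX → F_EXX = 90 ksi.
Total weld length L_w = 17.5 in. Treat welds as unit-width lines.
Centroid: x̄ = 2×3×1.5 / 17.5 = 0.5143 in from the vertical weld.
Polar moment about centroid: J = I_x + I_y = [11.5³/12 + 2×3×5.75²] + [11.5×0.5143² + 2(3³/12 + 3×0.9857²)] = 338.5 in³.
Direct shear f_v = P/L_w = 23.5 / 17.5 = 1.343 kip/in (vertical).
Torsion M = P·e = 23.5 × 4.5 = 105.75 kip·in.
Critical point at (x, y) = (2.486, 5.75) from centroid. f_tx = M·y/J = 1.796 kip/in; f_ty = M·x/J = 0.7766 kip/in.
Resultant f_max = √[f_tx² + (f_v + f_ty)²] = √[1.796² + (1.343 + 0.7766)²] = 2.778 kip/in.
Capacity per unit length: r_n/Ω = (1/2.0) × 0.6 × 90 × (0.707 × 0.25) = 4.772 kip/in.
2.778 ≤ 4.772 → adequate.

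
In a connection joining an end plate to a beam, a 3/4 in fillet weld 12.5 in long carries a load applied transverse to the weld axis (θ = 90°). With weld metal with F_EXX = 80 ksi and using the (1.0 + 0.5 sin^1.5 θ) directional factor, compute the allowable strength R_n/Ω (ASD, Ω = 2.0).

t_e = 0.707 × 0.75 = 0.5302 in; A_we = 0.5302 × 12.5 = 6.628 in².
Directional factor: 1.0 + 0.5 sin^1.5(90°) = 1.5.
F_nw = 0.6 × 80 × 1.5 = 72 ksi.
R_n/Ω = (72 × 6.628) / 2.0 = 238.6 kips.

R_n/Ω ≈ 239 kips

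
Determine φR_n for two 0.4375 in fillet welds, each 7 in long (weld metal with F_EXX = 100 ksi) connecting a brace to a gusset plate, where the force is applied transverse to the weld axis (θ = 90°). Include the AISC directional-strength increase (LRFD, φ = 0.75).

φR_n ≈ 292 kip

t_e = 0.707 × 0.4375 = 0.3093 in; A_we = 0.3093 × 14 = 4.33 in².
Directional factor: 1.0 + 0.5 sin^1.5(90°) = 1.5.
F_nw = 0.6 × 100 × 1.5 = 90 ksi.
φR_n = 0.75 × 90 × 4.33 = 292.3 kip.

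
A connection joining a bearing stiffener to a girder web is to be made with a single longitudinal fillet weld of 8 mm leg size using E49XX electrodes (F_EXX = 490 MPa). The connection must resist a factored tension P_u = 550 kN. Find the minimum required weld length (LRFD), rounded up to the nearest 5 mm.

Throat t_e = 0.707 × 8 = 5.656 mm.
φr_n = 0.75 × 0.6 × 490 × 5.656 × 10⁻³ = 1.247 kN/mm.
L_req = P_u / φr_n = 550 / 1.247 = 441 mm total.
Round up → use L = 445 mm.

L = 445 mm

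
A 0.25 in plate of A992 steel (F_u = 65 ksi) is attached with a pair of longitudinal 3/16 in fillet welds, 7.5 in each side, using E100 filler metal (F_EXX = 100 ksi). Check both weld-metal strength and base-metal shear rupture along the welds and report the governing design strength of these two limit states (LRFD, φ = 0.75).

t_e = 0.707 × 0.1875 = 0.1326 in; L = 15 in.
Weld metal: φR_n = 0.75 × 0.6 × 100 × 0.1326 × 15 = 89.48 kip.
Base metal (shear rupture): φR_n = 0.75 × 0.6 × 65 × 0.25 × 15 = 109.7 kip.
Governing: weld metal.

φR_n ≈ 89.5 kip (weld metal governs)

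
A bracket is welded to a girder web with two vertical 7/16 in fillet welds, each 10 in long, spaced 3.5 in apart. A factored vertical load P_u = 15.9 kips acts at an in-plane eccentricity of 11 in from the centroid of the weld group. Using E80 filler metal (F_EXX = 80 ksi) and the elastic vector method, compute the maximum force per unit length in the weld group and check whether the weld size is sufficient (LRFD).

f_max ≈ 4.39 kip/in; adequate

Total weld length L_w = 20 in. Treat welds as unit-width lines.
Polar moment about centroid: J = 2[d³/12 + d(b/2)²] = 2[10³/12 + 10×1.75²] = 227.9 in³.
Direct shear f_v = P/L_w = 15.9 / 20 = 0.795 kip/in (vertical).
Torsion M = P·e = 15.9 × 11 = 174.9 kip·in.
Critical point at (x, y) = (1.75, 5) from centroid. f_tx = M·y/J = 3.837 kip/in; f_ty = M·x/J = 1.343 kip/in.
Resultant f_max = √[f_tx² + (f_v + f_ty)²] = √[3.837² + (0.795 + 1.343)²] = 4.392 kip/in.
Capacity per unit length: φr_n = 0.75 × 0.6 × 80 × (0.707 × 0.4375) = 11.14 kip/in.
4.392 ≤ 11.14 → adequate.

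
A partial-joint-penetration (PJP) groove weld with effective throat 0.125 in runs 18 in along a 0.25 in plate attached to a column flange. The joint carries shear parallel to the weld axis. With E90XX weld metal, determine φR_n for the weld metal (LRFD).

E90XX → F_EXX = 90 ksi.
Effective throat (given) t_e = 0.125 in.
A_we = 0.125 × 18 = 2.25 in².
F_nw = 0.6 F_EXX = 54 ksi.
φR_n = 0.75 × 54 × 2.25 = 91.12 kips.

φR_n ≈ 91.1 kips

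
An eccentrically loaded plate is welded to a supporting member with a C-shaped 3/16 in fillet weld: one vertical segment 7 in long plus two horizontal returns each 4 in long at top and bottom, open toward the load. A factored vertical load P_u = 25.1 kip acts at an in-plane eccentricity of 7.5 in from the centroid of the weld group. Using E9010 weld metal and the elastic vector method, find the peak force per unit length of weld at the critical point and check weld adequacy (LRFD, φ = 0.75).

E90XX → F_EXX = 90 ksi.
Total weld length L_w = 15 in. Treat welds as unit-width lines.
Centroid: x̄ = 2×4×2 / 15 = 1.067 in from the vertical weld.
Polar moment about centroid: J = I_x + I_y = [7³/12 + 2×4×3.5²] + [7×1.067² + 2(4³/12 + 4×0.9333²)] = 152.2 in³.
Direct shear f_v = P/L_w = 25.1 / 15 = 1.673 kip/in (vertical).
Torsion M = P·e = 25.1 × 7.5 = 188.25 kip·in.
Critical point at (x, y) = (2.933, 3.5) from centroid. f_tx = M·y/J = 4.329 kip/in; f_ty = M·x/J = 3.629 kip/in.
Resultant f_max = √[f_tx² + (f_v + f_ty)²] = √[4.329² + (1.673 + 3.629)²] = 6.845 kip/in.
Capacity per unit length: φr_n = 0.75 × 0.6 × 90 × (0.707 × 0.1875) = 5.369 kip/in.
6.845 > 5.369 → NOT adequate.

f_max ≈ 6.85 kip/in; NOT adequate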